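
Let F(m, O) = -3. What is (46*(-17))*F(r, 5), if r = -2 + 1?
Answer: 2346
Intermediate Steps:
r = -1
(46*(-17))*F(r, 5) = (46*(-17))*(-3) = -782*(-3) = 2346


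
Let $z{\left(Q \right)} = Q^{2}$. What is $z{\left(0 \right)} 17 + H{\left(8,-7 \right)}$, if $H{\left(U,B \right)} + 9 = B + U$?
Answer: $-8$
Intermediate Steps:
$H{\left(U,B \right)} = -9 + B + U$ ($H{\left(U,B \right)} = -9 + \left(B + U\right) = -9 + B + U$)
$z{\left(0 \right)} 17 + H{\left(8,-7 \right)} = 0^{2} \cdot 17 - 8 = 0 \cdot 17 - 8 = 0 - 8 = -8$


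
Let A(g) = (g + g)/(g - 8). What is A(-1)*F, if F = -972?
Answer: -216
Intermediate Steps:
A(g) = 2*g/(-8 + g) (A(g) = (2*g)/(-8 + g) = 2*g/(-8 + g))
A(-1)*F = (2*(-1)/(-8 - 1))*(-972) = (2*(-1)/(-9))*(-972) = (2*(-1)*(-⅑))*(-972) = (2/9)*(-972) = -216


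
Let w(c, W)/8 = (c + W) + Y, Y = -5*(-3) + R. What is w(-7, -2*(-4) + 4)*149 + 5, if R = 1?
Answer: 25037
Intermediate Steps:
Y = 16 (Y = -5*(-3) + 1 = 15 + 1 = 16)
w(c, W) = 128 + 8*W + 8*c (w(c, W) = 8*((c + W) + 16) = 8*((W + c) + 16) = 8*(16 + W + c) = 128 + 8*W + 8*c)
w(-7, -2*(-4) + 4)*149 + 5 = (128 + 8*(-2*(-4) + 4) + 8*(-7))*149 + 5 = (128 + 8*(8 + 4) - 56)*149 + 5 = (128 + 8*12 - 56)*149 + 5 = (128 + 96 - 56)*149 + 5 = 168*149 + 5 = 25032 + 5 = 25037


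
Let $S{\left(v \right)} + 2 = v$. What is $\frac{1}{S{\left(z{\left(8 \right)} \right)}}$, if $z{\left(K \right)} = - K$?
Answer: $- \frac{1}{10} \approx -0.1$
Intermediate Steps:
$S{\left(v \right)} = -2 + v$
$\frac{1}{S{\left(z{\left(8 \right)} \right)}} = \frac{1}{-2 - 8} = \frac{1}{-10} = - \frac{1}{10}$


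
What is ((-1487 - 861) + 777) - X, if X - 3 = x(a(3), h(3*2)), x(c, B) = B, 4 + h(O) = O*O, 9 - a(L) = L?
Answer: -1606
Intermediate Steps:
a(L) = 9 - L
h(O) = -4 + O² (h(O) = -4 + O*O = -4 + O²)
X = 35 (X = 3 + (-4 + (3*2)²) = 3 + (-4 + 6²) = 3 + (-4 + 36) = 3 + 32 = 35)
((-1487 - 861) + 777) - X = ((-1487 - 861) + 777) - 1*35 = (-2348 + 777) - 35 = -1571 - 35 = -1606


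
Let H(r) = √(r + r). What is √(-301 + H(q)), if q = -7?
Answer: √(-301 + I*√14) ≈ 0.1078 + 17.35*I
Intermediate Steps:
H(r) = √2*√r (H(r) = √(2*r) = √2*√r)
√(-301 + H(q)) = √(-301 + √2*√(-7)) = √(-301 + √2*(I*√7)) = √(-301 + I*√14)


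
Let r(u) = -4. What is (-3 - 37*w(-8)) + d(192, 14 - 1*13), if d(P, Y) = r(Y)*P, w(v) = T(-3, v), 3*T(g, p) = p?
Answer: -2017/3 ≈ -672.33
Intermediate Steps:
T(g, p) = p/3
w(v) = v/3
d(P, Y) = -4*P
(-3 - 37*w(-8)) + d(192, 14 - 1*13) = (-3 - 37*(-8)/3) - 4*192 = (-3 - 37*(-8/3)) - 768 = (-3 + 296/3) - 768 = 287/3 - 768 = -2017/3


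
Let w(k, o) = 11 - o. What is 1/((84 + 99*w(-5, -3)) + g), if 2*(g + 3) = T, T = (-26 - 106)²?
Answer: 1/10179 ≈ 9.8241e-5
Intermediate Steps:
T = 17424 (T = (-132)² = 17424)
g = 8709 (g = -3 + (½)*17424 = -3 + 8712 = 8709)
1/((84 + 99*w(-5, -3)) + g) = 1/((84 + 99*(11 - 1*(-3))) + 8709) = 1/((84 + 99*(11 + 3)) + 8709) = 1/((84 + 99*14) + 8709) = 1/((84 + 1386) + 8709) = 1/(1470 + 8709) = 1/10179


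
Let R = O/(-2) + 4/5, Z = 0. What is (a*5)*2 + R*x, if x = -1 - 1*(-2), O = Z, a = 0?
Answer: 4/5 ≈ 0.80000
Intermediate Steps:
O = 0
x = 1 (x = -1 + 2 = 1)
R = 4/5 (R = 0/(-2) + 4/5 = 0*(-1/2) + 4*(1/5) = 0 + 4/5 = 4/5 ≈ 0.80000)
(a*5)*2 + R*x = (0*5)*2 + (4/5)*1 = 0*2 + 4/5 = 0 + 4/5 = 4/5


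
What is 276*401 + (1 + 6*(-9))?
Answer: 110623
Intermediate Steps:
276*401 + (1 + 6*(-9)) = 110676 + (1 - 54) = 110676 - 53 = 110623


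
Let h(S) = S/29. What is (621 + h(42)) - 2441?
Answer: -52738/29 ≈ -1818.6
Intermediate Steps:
h(S) = S/29 (h(S) = S*(1/29) = S/29)
(621 + h(42)) - 2441 = (621 + (1/29)*42) - 2441 = (621 + 42/29) - 2441 = 18051/29 - 2441 = -52738/29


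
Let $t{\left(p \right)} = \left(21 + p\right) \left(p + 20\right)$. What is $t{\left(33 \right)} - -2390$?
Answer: $5252$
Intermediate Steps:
$t{\left(p \right)} = \left(20 + p\right) \left(21 + p\right)$ ($t{\left(p \right)} = \left(21 + p\right) \left(20 + p\right) = \left(20 + p\right) \left(21 + p\right)$)
$t{\left(33 \right)} - -2390 = \left(420 + 33^{2} + 41 \cdot 33\right) - -2390 = \left(420 + 1089 + 1353\right) + 2390 = 2862 + 2390 = 5252$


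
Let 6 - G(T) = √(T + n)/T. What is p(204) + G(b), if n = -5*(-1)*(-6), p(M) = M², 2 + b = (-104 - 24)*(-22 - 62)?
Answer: 41622 - 2*√670/5375 ≈ 41622.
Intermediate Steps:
b = 10750 (b = -2 + (-104 - 24)*(-22 - 62) = -2 - 128*(-84) = -2 + 10752 = 10750)
n = -30 (n = 5*(-6) = -30)
G(T) = 6 - √(-30 + T)/T (G(T) = 6 - √(T - 30)/T = 6 - √(-30 + T)/T)
p(204) + G(b) = 204² + (6 - 1*√(-30 + 10750)/10750) = 41616 + (6 - 1*1/10750*√10720) = 41616 + (6 - 1*1/10750*4*√670) = 41616 + (6 - 2*√670/5375) = 41622 - 2*√670/5375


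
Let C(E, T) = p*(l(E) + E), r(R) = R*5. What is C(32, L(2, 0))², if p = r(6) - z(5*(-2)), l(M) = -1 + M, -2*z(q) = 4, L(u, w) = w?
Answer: 4064256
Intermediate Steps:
r(R) = 5*R
z(q) = -2 (z(q) = -½*4 = -2)
p = 32 (p = 5*6 - 1*(-2) = 30 + 2 = 32)
C(E, T) = -32 + 64*E (C(E, T) = 32*((-1 + E) + E) = 32*(-1 + 2*E) = -32 + 64*E)
C(32, L(2, 0))² = (-32 + 64*32)² = (-32 + 2048)² = 2016² = 4064256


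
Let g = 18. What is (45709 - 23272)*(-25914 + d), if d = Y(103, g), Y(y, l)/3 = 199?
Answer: -568037529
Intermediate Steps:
Y(y, l) = 597 (Y(y, l) = 3*199 = 597)
d = 597
(45709 - 23272)*(-25914 + d) = (45709 - 23272)*(-25914 + 597) = 22437*(-25317) = -568037529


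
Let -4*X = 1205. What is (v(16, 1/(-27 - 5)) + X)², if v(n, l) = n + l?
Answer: 83338641/1024 ≈ 81385.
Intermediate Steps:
X = -1205/4 (X = -¼*1205 = -1205/4 ≈ -301.25)
v(n, l) = l + n
(v(16, 1/(-27 - 5)) + X)² = ((1/(-27 - 5) + 16) - 1205/4)² = ((1/(-32) + 16) - 1205/4)² = ((-1/32 + 16) - 1205/4)² = (511/32 - 1205/4)² = (-9129/32)² = 83338641/1024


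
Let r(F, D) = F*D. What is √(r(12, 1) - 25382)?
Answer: I*√25370 ≈ 159.28*I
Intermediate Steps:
r(F, D) = D*F
√(r(12, 1) - 25382) = √(1*12 - 25382) = √(12 - 25382) = √(-25370) = I*√25370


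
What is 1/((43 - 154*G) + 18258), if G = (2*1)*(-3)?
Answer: 1/19225 ≈ 5.2016e-5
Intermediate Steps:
G = -6 (G = 2*(-3) = -6)
1/((43 - 154*G) + 18258) = 1/((43 - 154*(-6)) + 18258) = 1/((43 + 924) + 18258) = 1/(967 + 18258) = 1/19225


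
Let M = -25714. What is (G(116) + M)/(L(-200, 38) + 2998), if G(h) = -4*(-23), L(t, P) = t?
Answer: -12811/1399 ≈ -9.1573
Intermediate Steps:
G(h) = 92
(G(116) + M)/(L(-200, 38) + 2998) = (92 - 25714)/(-200 + 2998) = -25622/2798 = -25622*1/2798 = -12811/1399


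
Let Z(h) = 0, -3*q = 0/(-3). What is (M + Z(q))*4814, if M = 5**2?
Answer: 120350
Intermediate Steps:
q = 0 (q = -0/(-3) = -0*(-1)/3 = -1/3*0 = 0)
M = 25
(M + Z(q))*4814 = (25 + 0)*4814 = 25*4814 = 120350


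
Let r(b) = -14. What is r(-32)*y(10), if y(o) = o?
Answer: -140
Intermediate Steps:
r(-32)*y(10) = -14*10 = -140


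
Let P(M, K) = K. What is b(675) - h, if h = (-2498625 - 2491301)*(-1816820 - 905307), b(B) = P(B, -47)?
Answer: -13583212292649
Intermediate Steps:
b(B) = -47
h = 13583212292602 (h = -4989926*(-2722127) = 13583212292602)
b(675) - h = -47 - 1*13583212292602 = -47 - 13583212292602 = -13583212292649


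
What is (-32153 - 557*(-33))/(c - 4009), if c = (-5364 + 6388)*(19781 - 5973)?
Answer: -13772/14135383 ≈ -0.00097429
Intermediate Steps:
c = 14139392 (c = 1024*13808 = 14139392)
(-32153 - 557*(-33))/(c - 4009) = (-32153 - 557*(-33))/(14139392 - 4009) = (-32153 + 18381)/14135383 = -13772*1/14135383 = -13772/14135383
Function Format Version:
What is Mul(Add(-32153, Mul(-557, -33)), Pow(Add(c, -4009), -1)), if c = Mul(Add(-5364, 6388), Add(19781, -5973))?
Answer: Rational(-13772, 14135383) ≈ -0.00097429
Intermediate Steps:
c = 14139392 (c = Mul(1024, 13808) = 14139392)
Mul(Add(-32153, Mul(-557, -33)), Pow(Add(c, -4009), -1)) = Mul(Add(-32153, Mul(-557, -33)), Pow(Add(14139392, -4009), -1)) = Mul(Add(-32153, 18381), Pow(14135383, -1)) = Mul(-13772, Rational(1, 14135383)) = Rational(-13772, 14135383)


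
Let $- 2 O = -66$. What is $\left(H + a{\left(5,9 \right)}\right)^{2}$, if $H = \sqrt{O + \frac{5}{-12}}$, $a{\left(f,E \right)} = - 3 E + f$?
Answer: $\frac{\left(132 - \sqrt{1173}\right)^{2}}{36} \approx 265.42$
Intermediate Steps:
$a{\left(f,E \right)} = f - 3 E$
$O = 33$ ($O = \left(- \frac{1}{2}\right) \left(-66\right) = 33$)
$H = \frac{\sqrt{1173}}{6}$ ($H = \sqrt{33 + \frac{5}{-12}} = \sqrt{33 + 5 \left(- \frac{1}{12}\right)} = \sqrt{33 - \frac{5}{12}} = \sqrt{\frac{391}{12}} = \frac{\sqrt{1173}}{6} \approx 5.7082$)
$\left(H + a{\left(5,9 \right)}\right)^{2} = \left(\frac{\sqrt{1173}}{6} + \left(5 - 27\right)\right)^{2} = \left(\frac{\sqrt{1173}}{6} - 22\right)^{2} = \left(-22 + \frac{\sqrt{1173}}{6}\right)^{2}$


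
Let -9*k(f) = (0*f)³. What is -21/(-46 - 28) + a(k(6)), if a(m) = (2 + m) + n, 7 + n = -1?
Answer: -423/74 ≈ -5.7162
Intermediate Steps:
n = -8 (n = -7 - 1 = -8)
k(f) = 0 (k(f) = -(0*f)³/9 = -⅑*0³ = -⅑*0 = 0)
a(m) = -6 + m (a(m) = (2 + m) - 8 = -6 + m)
-21/(-46 - 28) + a(k(6)) = -21/(-46 - 28) + (-6 + 0) = -21/(-74) - 6 = -21*(-1/74) - 6 = 21/74 - 6 = -423/74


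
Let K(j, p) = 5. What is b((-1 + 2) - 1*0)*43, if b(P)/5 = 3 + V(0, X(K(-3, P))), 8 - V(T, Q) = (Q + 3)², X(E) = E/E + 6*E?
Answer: -246175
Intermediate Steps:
X(E) = 1 + 6*E
V(T, Q) = 8 - (3 + Q)² (V(T, Q) = 8 - (Q + 3)² = 8 - (3 + Q)²)
b(P) = -5725 (b(P) = 5*(3 + (8 - (3 + (1 + 6*5))²)) = 5*(3 + (8 - (3 + (1 + 30))²)) = 5*(3 + (8 - (3 + 31)²)) = 5*(3 + (8 - 1*34²)) = 5*(3 + (8 - 1*1156)) = 5*(3 + (8 - 1156)) = 5*(3 - 1148) = 5*(-1145) = -5725)
b((-1 + 2) - 1*0)*43 = -5725*43 = -246175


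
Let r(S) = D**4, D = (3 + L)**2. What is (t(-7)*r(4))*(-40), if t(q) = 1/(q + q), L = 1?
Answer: 1310720/7 ≈ 1.8725e+5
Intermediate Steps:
D = 16 (D = (3 + 1)**2 = 4**2 = 16)
r(S) = 65536 (r(S) = 16**4 = 65536)
t(q) = 1/(2*q)
(t(-7)*r(4))*(-40) = (((1/2)/(-7))*65536)*(-40) = (((1/2)*(-1/7))*65536)*(-40) = -1/14*65536*(-40) = -32768/7*(-40) = 1310720/7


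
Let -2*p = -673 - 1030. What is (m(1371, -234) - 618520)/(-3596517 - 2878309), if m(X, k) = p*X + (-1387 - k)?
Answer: -1095467/12949652 ≈ -0.084594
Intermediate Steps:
p = 1703/2 (p = -(-673 - 1030)/2 = -1/2*(-1703) = 1703/2 ≈ 851.50)
m(X, k) = -1387 - k + 1703*X/2 (m(X, k) = 1703*X/2 + (-1387 - k) = -1387 - k + 1703*X/2)
(m(1371, -234) - 618520)/(-3596517 - 2878309) = ((-1387 - 1*(-234) + (1703/2)*1371) - 618520)/(-3596517 - 2878309) = ((-1387 + 234 + 2334813/2) - 618520)/(-6474826) = (2332507/2 - 618520)*(-1/6474826) = (1095467/2)*(-1/6474826) = -1095467/12949652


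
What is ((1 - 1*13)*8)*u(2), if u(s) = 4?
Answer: -384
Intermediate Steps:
((1 - 1*13)*8)*u(2) = ((1 - 1*13)*8)*4 = ((1 - 13)*8)*4 = -12*8*4 = -96*4 = -384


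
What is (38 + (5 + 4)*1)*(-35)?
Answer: -1645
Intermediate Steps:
(38 + (5 + 4)*1)*(-35) = (38 + 9*1)*(-35) = (38 + 9)*(-35) = 47*(-35) = -1645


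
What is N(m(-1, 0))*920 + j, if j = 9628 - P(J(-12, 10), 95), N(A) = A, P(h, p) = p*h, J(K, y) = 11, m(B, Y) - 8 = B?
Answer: 15023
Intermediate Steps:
m(B, Y) = 8 + B
P(h, p) = h*p
j = 8583 (j = 9628 - 11*95 = 9628 - 1*1045 = 9628 - 1045 = 8583)
N(m(-1, 0))*920 + j = (8 - 1)*920 + 8583 = 7*920 + 8583 = 6440 + 8583 = 15023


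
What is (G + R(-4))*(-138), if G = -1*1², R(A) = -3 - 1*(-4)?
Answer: 0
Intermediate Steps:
R(A) = 1 (R(A) = -3 + 4 = 1)
G = -1 (G = -1*1 = -1)
(G + R(-4))*(-138) = (-1 + 1)*(-138) = 0*(-138) = 0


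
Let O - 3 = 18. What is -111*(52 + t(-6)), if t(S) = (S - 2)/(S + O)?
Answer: -28564/5 ≈ -5712.8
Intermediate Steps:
O = 21 (O = 3 + 18 = 21)
t(S) = (-2 + S)/(21 + S) (t(S) = (S - 2)/(S + 21) = (-2 + S)/(21 + S))
-111*(52 + t(-6)) = -111*(52 + (-2 - 6)/(21 - 6)) = -111*(52 - 8/15) = -111*772/15 = -28564/5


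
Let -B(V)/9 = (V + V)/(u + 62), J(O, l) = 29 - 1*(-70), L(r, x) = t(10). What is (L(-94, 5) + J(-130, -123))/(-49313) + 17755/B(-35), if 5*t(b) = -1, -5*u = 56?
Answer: 22238997679/15533595 ≈ 1431.7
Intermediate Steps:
u = -56/5 (u = -⅕*56 = -56/5 ≈ -11.200)
t(b) = -⅕ (t(b) = (⅕)*(-1) = -⅕)
L(r, x) = -⅕
J(O, l) = 99 (J(O, l) = 29 + 70 = 99)
B(V) = -45*V/127 (B(V) = -9*(V + V)/(-56/5 + 62) = -9*2*V/254/5 = -9*2*V*5/254 = -45*V/127)
(L(-94, 5) + J(-130, -123))/(-49313) + 17755/B(-35) = (-⅕ + 99)/(-49313) + 17755/((-45/127*(-35))) = (494/5)*(-1/49313) + 17755/(1575/127) = -494/246565 + 17755*(127/1575) = -494/246565 + 450977/315 = 22238997679/15533595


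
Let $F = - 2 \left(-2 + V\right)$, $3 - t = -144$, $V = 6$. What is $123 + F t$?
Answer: $-1053$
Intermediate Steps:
$t = 147$ ($t = 3 - -144 = 3 + 144 = 147$)
$F = -8$ ($F = - 2 \left(-2 + 6\right) = \left(-2\right) 4 = -8$)
$123 + F t = 123 - 1176 = -1053$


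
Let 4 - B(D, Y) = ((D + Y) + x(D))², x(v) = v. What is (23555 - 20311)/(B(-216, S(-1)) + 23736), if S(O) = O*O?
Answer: -3244/162021 ≈ -0.020022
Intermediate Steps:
S(O) = O²
B(D, Y) = 4 - (Y + 2*D)² (B(D, Y) = 4 - ((D + Y) + D)² = 4 - (Y + 2*D)²)
(23555 - 20311)/(B(-216, S(-1)) + 23736) = (23555 - 20311)/((4 - ((-1)² + 2*(-216))²) + 23736) = 3244/((4 - (1 - 432)²) + 23736) = 3244/((4 - 1*(-431)²) + 23736) = 3244/((4 - 1*185761) + 23736) = 3244/((4 - 185761) + 23736) = 3244/(-185757 + 23736) = 3244/(-162021) = 3244*(-1/162021) = -3244/162021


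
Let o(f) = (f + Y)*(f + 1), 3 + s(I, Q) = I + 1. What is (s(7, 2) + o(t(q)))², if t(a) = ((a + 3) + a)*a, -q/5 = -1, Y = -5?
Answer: 15721225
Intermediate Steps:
s(I, Q) = -2 + I (s(I, Q) = -3 + (I + 1) = -3 + (1 + I) = -2 + I)
q = 5 (q = -5*(-1) = 5)
t(a) = a*(3 + 2*a) (t(a) = ((3 + a) + a)*a = (3 + 2*a)*a = a*(3 + 2*a))
o(f) = (1 + f)*(-5 + f) (o(f) = (f - 5)*(f + 1) = (-5 + f)*(1 + f) = (1 + f)*(-5 + f))
(s(7, 2) + o(t(q)))² = ((-2 + 7) + (-5 + (5*(3 + 2*5))² - 20*(3 + 2*5)))² = (5 + (-5 + (5*(3 + 10))² - 20*(3 + 10)))² = (5 + (-5 + (5*13)² - 20*13))² = (5 + (-5 + 65² - 4*65))² = (5 + (-5 + 4225 - 260))² = (5 + 3960)² = 3965² = 15721225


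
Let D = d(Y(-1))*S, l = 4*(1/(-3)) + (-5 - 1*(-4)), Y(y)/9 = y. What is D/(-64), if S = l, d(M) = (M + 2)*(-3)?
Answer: 49/64 ≈ 0.76563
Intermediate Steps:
Y(y) = 9*y
d(M) = -6 - 3*M (d(M) = (2 + M)*(-3) = -6 - 3*M)
l = -7/3 (l = 4*(1*(-⅓)) + (-5 + 4) = 4*(-⅓) - 1 = -4/3 - 1 = -7/3 ≈ -2.3333)
S = -7/3 ≈ -2.3333
D = -49 (D = (-6 - 27*(-1))*(-7/3) = (-6 - 3*(-9))*(-7/3) = (-6 + 27)*(-7/3) = 21*(-7/3) = -49)
D/(-64) = -49/(-64) = -49*(-1/64) = 49/64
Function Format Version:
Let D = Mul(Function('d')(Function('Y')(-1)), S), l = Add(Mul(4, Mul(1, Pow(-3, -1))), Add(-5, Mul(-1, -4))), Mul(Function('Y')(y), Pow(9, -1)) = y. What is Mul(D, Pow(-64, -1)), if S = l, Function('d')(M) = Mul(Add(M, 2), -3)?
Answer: Rational(49, 64) ≈ 0.76563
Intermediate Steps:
Function('Y')(y) = Mul(9, y)
Function('d')(M) = Add(-6, Mul(-3, M)) (Function('d')(M) = Mul(Add(2, M), -3) = Add(-6, Mul(-3, M)))
l = Rational(-7, 3) (l = Add(Mul(4, Mul(1, Rational(-1, 3))), Add(-5, 4)) = Add(Mul(4, Rational(-1, 3)), -1) = Add(Rational(-4, 3), -1) = Rational(-7, 3) ≈ -2.3333)
S = Rational(-7, 3) ≈ -2.3333
D = -49 (D = Mul(Add(-6, Mul(-3, Mul(9, -1))), Rational(-7, 3)) = Mul(Add(-6, Mul(-3, -9)), Rational(-7, 3)) = Mul(Add(-6, 27), Rational(-7, 3)) = Mul(21, Rational(-7, 3)) = -49)
Mul(D, Pow(-64, -1)) = Mul(-49, Pow(-64, -1)) = Mul(-49, Rational(-1, 64)) = Rational(49, 64)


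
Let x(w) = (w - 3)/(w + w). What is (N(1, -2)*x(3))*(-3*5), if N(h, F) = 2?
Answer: 0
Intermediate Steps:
x(w) = (-3 + w)/(2*w) (x(w) = (-3 + w)/((2*w)) = (-3 + w)*(1/(2*w)) = (-3 + w)/(2*w))
(N(1, -2)*x(3))*(-3*5) = (2*((½)*(-3 + 3)/3))*(-3*5) = (2*((½)*(⅓)*0))*(-15) = (2*0)*(-15) = 0*(-15) = 0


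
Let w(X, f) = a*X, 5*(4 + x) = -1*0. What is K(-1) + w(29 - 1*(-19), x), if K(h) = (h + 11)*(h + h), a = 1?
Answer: 28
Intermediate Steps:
x = -4 (x = -4 + (-1*0)/5 = -4 + (⅕)*0 = -4 + 0 = -4)
w(X, f) = X (w(X, f) = 1*X = X)
K(h) = 2*h*(11 + h) (K(h) = (11 + h)*(2*h) = 2*h*(11 + h))
K(-1) + w(29 - 1*(-19), x) = 2*(-1)*(11 - 1) + (29 - 1*(-19)) = 2*(-1)*10 + (29 + 19) = -20 + 48 = 28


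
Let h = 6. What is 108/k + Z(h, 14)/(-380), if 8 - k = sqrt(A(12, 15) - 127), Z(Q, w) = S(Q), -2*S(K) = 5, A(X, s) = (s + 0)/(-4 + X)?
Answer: 1052137/229976 + 216*I*sqrt(2002)/1513 ≈ 4.575 + 6.3877*I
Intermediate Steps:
A(X, s) = s/(-4 + X)
S(K) = -5/2 (S(K) = -1/2*5 = -5/2)
Z(Q, w) = -5/2
k = 8 - I*sqrt(2002)/4 (k = 8 - sqrt(15/(-4 + 12) - 127) = 8 - sqrt(15/8 - 127) = 8 - sqrt(-1001/8) = 8 - I*sqrt(2002)/4 ≈ 8.0 - 11.186*I)
108/k + Z(h, 14)/(-380) = 108/(8 - I*sqrt(2002)/4) - 5/2/(-380) = 108/(8 - I*sqrt(2002)/4) - 5/2*(-1/380) = 108/(8 - I*sqrt(2002)/4) + 1/152 = 1/152 + 108/(8 - I*sqrt(2002)/4)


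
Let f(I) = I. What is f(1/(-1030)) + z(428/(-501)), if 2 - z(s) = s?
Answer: 1472399/516030 ≈ 2.8533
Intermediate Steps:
z(s) = 2 - s
f(1/(-1030)) + z(428/(-501)) = 1/(-1030) + (2 - 428/(-501)) = -1/1030 + (2 - 428*(-1)/501) = -1/1030 + (2 - 1*(-428/501)) = -1/1030 + (2 + 428/501) = -1/1030 + 1430/501 = 1472399/516030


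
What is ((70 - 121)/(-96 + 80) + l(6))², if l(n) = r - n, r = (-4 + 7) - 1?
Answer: 169/256 ≈ 0.66016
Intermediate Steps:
r = 2 (r = 3 - 1 = 2)
l(n) = 2 - n
((70 - 121)/(-96 + 80) + l(6))² = ((70 - 121)/(-96 + 80) + (2 - 1*6))² = (-51/(-16) + (2 - 6))² = (-51*(-1/16) - 4)² = (51/16 - 4)² = (-13/16)² = 169/256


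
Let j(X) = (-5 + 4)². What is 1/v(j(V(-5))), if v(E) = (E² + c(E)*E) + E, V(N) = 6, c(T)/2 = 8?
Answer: 1/18 ≈ 0.055556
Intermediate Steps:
c(T) = 16 (c(T) = 2*8 = 16)
j(X) = 1 (j(X) = (-1)² = 1)
v(E) = E² + 17*E (v(E) = (E² + 16*E) + E = E² + 17*E)
1/v(j(V(-5))) = 1/(1*(17 + 1)) = 1/(1*18) = 1/18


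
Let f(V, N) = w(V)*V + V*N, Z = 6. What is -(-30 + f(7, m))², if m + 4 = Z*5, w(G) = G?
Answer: -40401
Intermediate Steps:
m = 26 (m = -4 + 6*5 = -4 + 30 = 26)
f(V, N) = V² + N*V (f(V, N) = V*V + V*N = V² + N*V)
-(-30 + f(7, m))² = -(-30 + 7*(26 + 7))² = -(-30 + 7*33)² = -(-30 + 231)² = -1*201² = -1*40401 = -40401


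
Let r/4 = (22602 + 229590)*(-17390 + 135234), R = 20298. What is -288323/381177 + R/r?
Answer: -336029798038385/444247802779392 ≈ -0.75640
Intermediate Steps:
r = 118877256192 (r = 4*((22602 + 229590)*(-17390 + 135234)) = 4*(252192*117844) = 4*29719314048 = 118877256192)
-288323/381177 + R/r = -288323/381177 + 20298/118877256192 = -288323*1/381177 + 20298*(1/118877256192) = -288323/381177 + 199/1165463296 = -336029798038385/444247802779392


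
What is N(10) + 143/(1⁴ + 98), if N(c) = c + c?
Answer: 193/9 ≈ 21.444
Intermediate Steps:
N(c) = 2*c
N(10) + 143/(1⁴ + 98) = 2*10 + 143/(1⁴ + 98) = 20 + 143/(1 + 98) = 20 + 143/99 = 20 + (1/99)*143 = 20 + 13/9 = 193/9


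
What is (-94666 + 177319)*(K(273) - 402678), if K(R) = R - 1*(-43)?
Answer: -33256426386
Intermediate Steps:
K(R) = 43 + R (K(R) = R + 43 = 43 + R)
(-94666 + 177319)*(K(273) - 402678) = (-94666 + 177319)*((43 + 273) - 402678) = 82653*(316 - 402678) = 82653*(-402362) = -33256426386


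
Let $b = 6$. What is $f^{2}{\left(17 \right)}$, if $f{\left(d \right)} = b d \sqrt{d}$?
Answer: $176868$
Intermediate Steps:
$f{\left(d \right)} = 6 d^{\frac{3}{2}}$ ($f{\left(d \right)} = 6 d \sqrt{d} = 6 d^{\frac{3}{2}}$)
$f^{2}{\left(17 \right)} = \left(6 \cdot 17^{\frac{3}{2}}\right)^{2} = \left(6 \cdot 17 \sqrt{17}\right)^{2} = \left(102 \sqrt{17}\right)^{2} = 176868$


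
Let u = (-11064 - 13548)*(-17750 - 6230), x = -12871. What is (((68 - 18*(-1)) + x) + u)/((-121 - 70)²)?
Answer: 590182975/36481 ≈ 16178.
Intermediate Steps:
u = 590195760 (u = -24612*(-23980) = 590195760)
(((68 - 18*(-1)) + x) + u)/((-121 - 70)²) = (((68 - 18*(-1)) - 12871) + 590195760)/((-121 - 70)²) = (((68 + 18) - 12871) + 590195760)/((-191)²) = ((86 - 12871) + 590195760)/36481 = (-12785 + 590195760)*(1/36481) = 590182975*(1/36481) = 590182975/36481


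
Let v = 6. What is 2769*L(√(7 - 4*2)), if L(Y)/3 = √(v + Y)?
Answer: 8307*√(6 + I) ≈ 20418.0 + 1689.8*I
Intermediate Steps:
L(Y) = 3*√(6 + Y)
2769*L(√(7 - 4*2)) = 2769*(3*√(6 + √(7 - 4*2))) = 2769*(3*√(6 + √(7 - 8))) = 2769*(3*√(6 + √(-1))) = 2769*(3*√(6 + I)) = 8307*√(6 + I)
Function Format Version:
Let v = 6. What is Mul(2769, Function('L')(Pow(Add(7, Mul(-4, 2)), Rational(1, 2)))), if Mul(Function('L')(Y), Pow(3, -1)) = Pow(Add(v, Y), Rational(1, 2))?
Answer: Mul(8307, Pow(Add(6, I), Rational(1, 2))) ≈ Add(20418., Mul(1689.8, I))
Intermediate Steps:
Function('L')(Y) = Mul(3, Pow(Add(6, Y), Rational(1, 2)))
Mul(2769, Function('L')(Pow(Add(7, Mul(-4, 2)), Rational(1, 2)))) = Mul(2769, Mul(3, Pow(Add(6, Pow(Add(7, Mul(-4, 2)), Rational(1, 2))), Rational(1, 2)))) = Mul(2769, Mul(3, Pow(Add(6, Pow(Add(7, -8), Rational(1, 2))), Rational(1, 2)))) = Mul(2769, Mul(3, Pow(Add(6, Pow(-1, Rational(1, 2))), Rational(1, 2)))) = Mul(2769, Mul(3, Pow(Add(6, I), Rational(1, 2)))) = Mul(8307, Pow(Add(6, I), Rational(1, 2)))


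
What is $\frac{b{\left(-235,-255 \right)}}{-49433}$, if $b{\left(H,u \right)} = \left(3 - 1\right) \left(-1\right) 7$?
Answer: $\frac{14}{49433} \approx 0.00028321$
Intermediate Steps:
$b{\left(H,u \right)} = -14$ ($b{\left(H,u \right)} = \left(3 - 1\right) \left(-1\right) 7 = 2 \left(-1\right) 7 = \left(-2\right) 7 = -14$)
$\frac{b{\left(-235,-255 \right)}}{-49433} = - \frac{14}{-49433} = \left(-14\right) \left(- \frac{1}{49433}\right) = \frac{14}{49433}$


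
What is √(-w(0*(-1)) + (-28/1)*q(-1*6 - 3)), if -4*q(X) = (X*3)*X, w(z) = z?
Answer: 9*√21 ≈ 41.243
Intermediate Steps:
q(X) = -3*X²/4 (q(X) = -X*3*X/4 = -3*X*X/4 = -3*X²/4)
√(-w(0*(-1)) + (-28/1)*q(-1*6 - 3)) = √(-0*(-1) + (-28/1)*(-3*(-1*6 - 3)²/4)) = √(-1*0 + (-28)*(-3*(-6 - 3)²/4)) = √(0 + (-4*7)*(-¾*(-9)²)) = √(0 - (-21)*81) = √(0 - 28*(-243/4)) = √(0 + 1701) = √1701 = 9*√21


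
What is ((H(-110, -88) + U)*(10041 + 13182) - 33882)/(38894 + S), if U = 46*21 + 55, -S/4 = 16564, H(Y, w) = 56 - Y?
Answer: -27531819/27362 ≈ -1006.2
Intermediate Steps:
S = -66256 (S = -4*16564 = -66256)
U = 1021 (U = 966 + 55 = 1021)
((H(-110, -88) + U)*(10041 + 13182) - 33882)/(38894 + S) = (((56 - 1*(-110)) + 1021)*(10041 + 13182) - 33882)/(38894 - 66256) = (((56 + 110) + 1021)*23223 - 33882)/(-27362) = ((166 + 1021)*23223 - 33882)*(-1/27362) = (1187*23223 - 33882)*(-1/27362) = (27565701 - 33882)*(-1/27362) = 27531819*(-1/27362) = -27531819/27362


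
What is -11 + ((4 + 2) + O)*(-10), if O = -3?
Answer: -41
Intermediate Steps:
-11 + ((4 + 2) + O)*(-10) = -11 + ((4 + 2) - 3)*(-10) = -11 + (6 - 3)*(-10) = -11 + 3*(-10) = -11 - 30 = -41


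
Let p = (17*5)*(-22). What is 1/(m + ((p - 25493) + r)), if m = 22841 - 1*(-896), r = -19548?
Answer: -1/23174 ≈ -4.3152e-5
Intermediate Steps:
p = -1870 (p = 85*(-22) = -1870)
m = 23737 (m = 22841 + 896 = 23737)
1/(m + ((p - 25493) + r)) = 1/(23737 + ((-1870 - 25493) - 19548)) = 1/(23737 + (-27363 - 19548)) = 1/(23737 - 46911) = 1/(-23174) = -1/23174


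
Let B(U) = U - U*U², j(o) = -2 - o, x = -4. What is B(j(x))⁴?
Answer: 1296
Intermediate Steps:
B(U) = U - U³
B(j(x))⁴ = ((-2 - 1*(-4)) - (-2 - 1*(-4))³)⁴ = ((-2 + 4) - (-2 + 4)³)⁴ = (2 - 1*2³)⁴ = (2 - 1*8)⁴ = (2 - 8)⁴ = (-6)⁴ = 1296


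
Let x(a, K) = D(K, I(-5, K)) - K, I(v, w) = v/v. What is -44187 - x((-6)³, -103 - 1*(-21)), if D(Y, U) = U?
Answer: -44270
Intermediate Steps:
I(v, w) = 1
x(a, K) = 1 - K
-44187 - x((-6)³, -103 - 1*(-21)) = -44187 - (1 - (-103 - 1*(-21))) = -44187 - (1 - (-103 + 21)) = -44187 - (1 - 1*(-82)) = -44187 - (1 + 82) = -44187 - 1*83 = -44187 - 83 = -44270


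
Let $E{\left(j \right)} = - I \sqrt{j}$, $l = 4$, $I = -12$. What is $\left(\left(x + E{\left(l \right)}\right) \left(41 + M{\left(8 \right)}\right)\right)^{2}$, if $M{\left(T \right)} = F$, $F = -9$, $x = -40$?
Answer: $262144$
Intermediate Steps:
$M{\left(T \right)} = -9$
$E{\left(j \right)} = 12 \sqrt{j}$ ($E{\left(j \right)} = \left(-1\right) \left(-12\right) \sqrt{j} = 12 \sqrt{j}$)
$\left(\left(x + E{\left(l \right)}\right) \left(41 + M{\left(8 \right)}\right)\right)^{2} = \left(\left(-40 + 12 \sqrt{4}\right) \left(41 - 9\right)\right)^{2} = \left(\left(-40 + 12 \cdot 2\right) 32\right)^{2} = \left(\left(-40 + 24\right) 32\right)^{2} = \left(\left(-16\right) 32\right)^{2} = \left(-512\right)^{2} = 262144$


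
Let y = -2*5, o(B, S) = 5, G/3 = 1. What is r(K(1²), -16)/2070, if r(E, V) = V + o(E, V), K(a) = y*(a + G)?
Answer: -11/2070 ≈ -0.0053140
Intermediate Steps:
G = 3 (G = 3*1 = 3)
y = -10
K(a) = -30 - 10*a (K(a) = -10*(a + 3) = -10*(3 + a) = -30 - 10*a)
r(E, V) = 5 + V (r(E, V) = V + 5 = 5 + V)
r(K(1²), -16)/2070 = (5 - 16)/2070 = -11*1/2070 = -11/2070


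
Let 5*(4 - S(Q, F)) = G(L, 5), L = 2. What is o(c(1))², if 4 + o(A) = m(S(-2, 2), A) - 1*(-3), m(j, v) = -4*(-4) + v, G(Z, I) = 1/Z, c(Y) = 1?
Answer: 256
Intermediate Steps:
G(Z, I) = 1/Z
S(Q, F) = 39/10 (S(Q, F) = 4 - ⅕/2 = 4 - ⅕*½ = 4 - ⅒ = 39/10)
m(j, v) = 16 + v
o(A) = 15 + A (o(A) = -4 + ((16 + A) - 1*(-3)) = -4 + ((16 + A) + 3) = -4 + (19 + A) = 15 + A)
o(c(1))² = (15 + 1)² = 16² = 256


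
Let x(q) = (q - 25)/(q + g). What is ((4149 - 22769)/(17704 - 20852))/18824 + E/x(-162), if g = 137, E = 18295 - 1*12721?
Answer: 2064399773285/2770309256 ≈ 745.19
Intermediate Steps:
E = 5574 (E = 18295 - 12721 = 5574)
x(q) = (-25 + q)/(137 + q) (x(q) = (q - 25)/(q + 137) = (-25 + q)/(137 + q))
((4149 - 22769)/(17704 - 20852))/18824 + E/x(-162) = ((4149 - 22769)/(17704 - 20852))/18824 + 5574/(((-25 - 162)/(137 - 162))) = -18620/(-3148)*(1/18824) + 5574/((-187/(-25))) = -18620*(-1/3148)*(1/18824) + 5574/((-1/25*(-187))) = (4655/787)*(1/18824) + 5574/(187/25) = 4655/14814488 + 5574*(25/187) = 4655/14814488 + 139350/187 = 2064399773285/2770309256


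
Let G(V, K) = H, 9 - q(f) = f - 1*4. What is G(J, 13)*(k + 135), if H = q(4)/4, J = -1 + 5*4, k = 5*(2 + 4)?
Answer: 1485/4 ≈ 371.25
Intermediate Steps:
q(f) = 13 - f (q(f) = 9 - (f - 1*4) = 9 - (f - 4) = 9 - (-4 + f) = 9 + (4 - f) = 13 - f)
k = 30 (k = 5*6 = 30)
J = 19 (J = -1 + 20 = 19)
H = 9/4 (H = (13 - 1*4)/4 = (13 - 4)*(1/4) = 9*(1/4) = 9/4 ≈ 2.2500)
G(V, K) = 9/4
G(J, 13)*(k + 135) = 9*(30 + 135)/4 = (9/4)*165 = 1485/4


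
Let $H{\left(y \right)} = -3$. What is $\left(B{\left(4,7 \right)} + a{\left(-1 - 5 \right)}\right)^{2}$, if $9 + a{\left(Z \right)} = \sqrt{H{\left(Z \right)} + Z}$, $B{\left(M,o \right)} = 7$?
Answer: $\left(2 - 3 i\right)^{2} \approx -5.0 - 12.0 i$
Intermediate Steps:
$a{\left(Z \right)} = -9 + \sqrt{-3 + Z}$
$\left(B{\left(4,7 \right)} + a{\left(-1 - 5 \right)}\right)^{2} = \left(7 - \left(9 - \sqrt{-3 - 6}\right)\right)^{2} = \left(7 - \left(9 - \sqrt{-9}\right)\right)^{2} = \left(7 - \left(9 - 3 i\right)\right)^{2} = \left(-2 + 3 i\right)^{2}$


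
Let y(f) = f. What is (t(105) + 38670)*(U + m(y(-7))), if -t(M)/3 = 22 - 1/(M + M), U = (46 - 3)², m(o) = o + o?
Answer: 991737127/14 ≈ 7.0838e+7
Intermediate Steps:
m(o) = 2*o
U = 1849 (U = 43² = 1849)
t(M) = -66 + 3/(2*M) (t(M) = -3*(22 - 1/(M + M)) = -3*(22 - 1/(2*M)) = -66 + 3/(2*M))
(t(105) + 38670)*(U + m(y(-7))) = ((-66 + (3/2)/105) + 38670)*(1849 + 2*(-7)) = ((-66 + (3/2)*(1/105)) + 38670)*(1849 - 14) = ((-66 + 1/70) + 38670)*1835 = (-4619/70 + 38670)*1835 = (2702281/70)*1835 = 991737127/14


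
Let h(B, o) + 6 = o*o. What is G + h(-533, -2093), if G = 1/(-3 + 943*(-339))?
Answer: 1400403954239/319680 ≈ 4.3806e+6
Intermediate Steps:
h(B, o) = -6 + o**2 (h(B, o) = -6 + o*o = -6 + o**2)
G = -1/319680 (G = 1/(-3 - 319677) = 1/(-319680) = -1/319680 ≈ -3.1281e-6)
G + h(-533, -2093) = -1/319680 + (-6 + (-2093)**2) = -1/319680 + (-6 + 4380649) = -1/319680 + 4380643 = 1400403954239/319680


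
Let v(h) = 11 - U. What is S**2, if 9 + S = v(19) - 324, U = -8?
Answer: 98596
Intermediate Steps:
v(h) = 19 (v(h) = 11 - 1*(-8) = 11 + 8 = 19)
S = -314 (S = -9 + (19 - 324) = -9 - 305 = -314)
S**2 = (-314)**2 = 98596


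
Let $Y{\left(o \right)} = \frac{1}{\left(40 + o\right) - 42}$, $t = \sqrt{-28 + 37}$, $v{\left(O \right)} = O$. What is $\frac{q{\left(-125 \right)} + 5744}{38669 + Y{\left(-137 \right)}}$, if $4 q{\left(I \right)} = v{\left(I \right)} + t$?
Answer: $\frac{1588353}{10749980} \approx 0.14775$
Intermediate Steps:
$t = 3$ ($t = \sqrt{9} = 3$)
$Y{\left(o \right)} = \frac{1}{-2 + o}$
$q{\left(I \right)} = \frac{3}{4} + \frac{I}{4}$ ($q{\left(I \right)} = \frac{I + 3}{4} = \frac{3 + I}{4} = \frac{3}{4} + \frac{I}{4}$)
$\frac{q{\left(-125 \right)} + 5744}{38669 + Y{\left(-137 \right)}} = \frac{\left(\frac{3}{4} + \frac{1}{4} \left(-125\right)\right) + 5744}{38669 + \frac{1}{-2 - 137}} = \frac{\left(\frac{3}{4} - \frac{125}{4}\right) + 5744}{38669 + \frac{1}{-139}} = \frac{- \frac{61}{2} + 5744}{38669 - \frac{1}{139}} = \frac{11427}{2 \cdot \frac{5374990}{139}} = \frac{11427}{2} \cdot \frac{139}{5374990} = \frac{1588353}{10749980}$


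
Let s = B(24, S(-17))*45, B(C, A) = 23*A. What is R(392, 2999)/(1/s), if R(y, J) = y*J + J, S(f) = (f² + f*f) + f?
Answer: 684340475445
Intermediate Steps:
S(f) = f + 2*f² (S(f) = (f² + f²) + f = 2*f² + f = f + 2*f²)
R(y, J) = J + J*y (R(y, J) = J*y + J = J + J*y)
s = 580635 (s = (23*(-17*(1 + 2*(-17))))*45 = (23*(-17*(1 - 34)))*45 = (23*(-17*(-33)))*45 = (23*561)*45 = 12903*45 = 580635)
R(392, 2999)/(1/s) = (2999*(1 + 392))/(1/580635) = (2999*393)/(1/580635) = 1178607*580635 = 684340475445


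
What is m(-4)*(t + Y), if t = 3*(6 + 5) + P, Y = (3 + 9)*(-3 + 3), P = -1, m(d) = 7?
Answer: 224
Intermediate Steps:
Y = 0 (Y = 12*0 = 0)
t = 32 (t = 3*(6 + 5) - 1 = 3*11 - 1 = 33 - 1 = 32)
m(-4)*(t + Y) = 7*(32 + 0) = 7*32 = 224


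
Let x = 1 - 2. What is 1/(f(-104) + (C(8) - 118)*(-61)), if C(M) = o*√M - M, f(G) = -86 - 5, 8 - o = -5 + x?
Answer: 155/1058153 + 244*√2/7407071 ≈ 0.00019307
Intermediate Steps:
x = -1
o = 14 (o = 8 - (-5 - 1) = 8 - 1*(-6) = 8 + 6 = 14)
f(G) = -91
C(M) = -M + 14*√M (C(M) = 14*√M - M = -M + 14*√M)
1/(f(-104) + (C(8) - 118)*(-61)) = 1/(-91 + ((-1*8 + 14*√8) - 118)*(-61)) = 1/(-91 + ((-8 + 14*(2*√2)) - 118)*(-61)) = 1/(-91 + ((-8 + 28*√2) - 118)*(-61)) = 1/(-91 + (-126 + 28*√2)*(-61)) = 1/(-91 + (7686 - 1708*√2)) = 1/(7595 - 1708*√2)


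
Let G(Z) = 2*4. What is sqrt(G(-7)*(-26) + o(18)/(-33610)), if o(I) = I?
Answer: I*sqrt(58741020445)/16805 ≈ 14.422*I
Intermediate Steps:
G(Z) = 8
sqrt(G(-7)*(-26) + o(18)/(-33610)) = sqrt(8*(-26) + 18/(-33610)) = sqrt(-208 + 18*(-1/33610)) = sqrt(-208 - 9/16805) = sqrt(-3495449/16805) = I*sqrt(58741020445)/16805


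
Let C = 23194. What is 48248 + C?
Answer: 71442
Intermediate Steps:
48248 + C = 48248 + 23194 = 71442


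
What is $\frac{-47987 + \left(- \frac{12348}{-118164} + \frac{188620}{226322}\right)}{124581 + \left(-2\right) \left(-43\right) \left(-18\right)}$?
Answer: $- \frac{17823564883330}{45698408307037} \approx -0.39003$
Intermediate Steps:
$\frac{-47987 + \left(- \frac{12348}{-118164} + \frac{188620}{226322}\right)}{124581 + \left(-2\right) \left(-43\right) \left(-18\right)} = \frac{-47987 + \left(\left(-12348\right) \left(- \frac{1}{118164}\right) + 188620 \cdot \frac{1}{226322}\right)}{124581 + 86 \left(-18\right)} = \frac{-47987 + \left(\frac{1029}{9847} + \frac{94310}{113161}\right)}{124581 - 1548} = \frac{-47987 + \frac{1045113239}{1114296367}}{123033} = \left(- \frac{53470694649990}{1114296367}\right) \frac{1}{123033} = - \frac{17823564883330}{45698408307037}$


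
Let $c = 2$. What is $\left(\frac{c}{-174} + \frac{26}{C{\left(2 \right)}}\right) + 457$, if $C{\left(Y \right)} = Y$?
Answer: $\frac{40889}{87} \approx 469.99$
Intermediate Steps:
$\left(\frac{c}{-174} + \frac{26}{C{\left(2 \right)}}\right) + 457 = \left(\frac{2}{-174} + \frac{26}{2}\right) + 457 = \left(2 \left(- \frac{1}{174}\right) + 26 \cdot \frac{1}{2}\right) + 457 = \left(- \frac{1}{87} + 13\right) + 457 = \frac{1130}{87} + 457 = \frac{40889}{87}$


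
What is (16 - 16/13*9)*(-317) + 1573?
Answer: 161/13 ≈ 12.385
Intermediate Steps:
(16 - 16/13*9)*(-317) + 1573 = (16 - 144/13)*(-317) + 1573 = (64/13)*(-317) + 1573 = -20288/13 + 1573 = 161/13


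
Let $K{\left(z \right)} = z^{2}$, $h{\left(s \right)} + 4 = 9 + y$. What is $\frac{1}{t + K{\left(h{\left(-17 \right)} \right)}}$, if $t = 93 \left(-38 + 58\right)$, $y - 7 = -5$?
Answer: $\frac{1}{1909} \approx 0.00052383$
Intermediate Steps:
$y = 2$ ($y = 7 - 5 = 2$)
$h{\left(s \right)} = 7$ ($h{\left(s \right)} = -4 + \left(9 + 2\right) = -4 + 11 = 7$)
$t = 1860$ ($t = 93 \cdot 20 = 1860$)
$\frac{1}{t + K{\left(h{\left(-17 \right)} \right)}} = \frac{1}{1860 + 7^{2}} = \frac{1}{1860 + 49} = \frac{1}{1909}$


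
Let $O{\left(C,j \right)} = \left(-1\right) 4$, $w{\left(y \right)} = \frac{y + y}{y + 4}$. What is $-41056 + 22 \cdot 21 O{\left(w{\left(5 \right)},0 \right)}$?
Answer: $-42904$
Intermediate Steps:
$w{\left(y \right)} = \frac{2 y}{4 + y}$
$O{\left(C,j \right)} = -4$
$-41056 + 22 \cdot 21 O{\left(w{\left(5 \right)},0 \right)} = -41056 + 22 \cdot 21 \left(-4\right) = -41056 + 462 \left(-4\right) = -41056 - 1848 = -42904$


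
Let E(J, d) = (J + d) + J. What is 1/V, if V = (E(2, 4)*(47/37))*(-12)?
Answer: -37/4512 ≈ -0.0082003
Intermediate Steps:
E(J, d) = d + 2*J
V = -4512/37 (V = ((4 + 2*2)*(47/37))*(-12) = ((4 + 4)*(47*(1/37)))*(-12) = (8*(47/37))*(-12) = (376/37)*(-12) = -4512/37 ≈ -121.95)
1/V = 1/(-4512/37) = -37/4512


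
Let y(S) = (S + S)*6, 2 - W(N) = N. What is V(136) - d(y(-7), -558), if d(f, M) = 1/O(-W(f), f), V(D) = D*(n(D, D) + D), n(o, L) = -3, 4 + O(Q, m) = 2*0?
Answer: 72353/4 ≈ 18088.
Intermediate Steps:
W(N) = 2 - N
O(Q, m) = -4 (O(Q, m) = -4 + 2*0 = -4 + 0 = -4)
V(D) = D*(-3 + D)
y(S) = 12*S (y(S) = (2*S)*6 = 12*S)
d(f, M) = -¼ (d(f, M) = 1/(-4) = -¼)
V(136) - d(y(-7), -558) = 136*(-3 + 136) - 1*(-¼) = 136*133 + ¼ = 18088 + ¼ = 72353/4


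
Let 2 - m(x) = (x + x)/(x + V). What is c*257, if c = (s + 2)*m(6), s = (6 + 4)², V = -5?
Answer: -262140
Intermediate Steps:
s = 100 (s = 10² = 100)
m(x) = 2 - 2*x/(-5 + x) (m(x) = 2 - (x + x)/(x - 5) = 2 - 2*x/(-5 + x))
c = -1020 (c = (100 + 2)*(-10/(-5 + 6)) = 102*(-10/1) = 102*(-10*1) = 102*(-10) = -1020)
c*257 = -1020*257 = -262140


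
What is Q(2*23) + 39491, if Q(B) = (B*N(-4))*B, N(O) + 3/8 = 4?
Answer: 94323/2 ≈ 47162.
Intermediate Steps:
N(O) = 29/8 (N(O) = -3/8 + 4 = 29/8)
Q(B) = 29*B**2/8 (Q(B) = (B*(29/8))*B = (29*B/8)*B = 29*B**2/8)
Q(2*23) + 39491 = 29*(2*23)**2/8 + 39491 = (29/8)*46**2 + 39491 = (29/8)*2116 + 39491 = 15341/2 + 39491 = 94323/2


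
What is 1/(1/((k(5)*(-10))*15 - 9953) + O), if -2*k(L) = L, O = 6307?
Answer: 9578/60408445 ≈ 0.00015855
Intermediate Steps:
k(L) = -L/2
1/(1/((k(5)*(-10))*15 - 9953) + O) = 1/(1/((-½*5*(-10))*15 - 9953) + 6307) = 1/(1/(-5/2*(-10)*15 - 9953) + 6307) = 1/(1/(25*15 - 9953) + 6307) = 1/(1/(375 - 9953) + 6307) = 1/(1/(-9578) + 6307) = 1/(-1/9578 + 6307) = 1/(60408445/9578) = 9578/60408445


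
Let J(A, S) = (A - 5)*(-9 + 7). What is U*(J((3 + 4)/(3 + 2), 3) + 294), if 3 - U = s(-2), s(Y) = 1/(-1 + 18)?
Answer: 15060/17 ≈ 885.88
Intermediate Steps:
s(Y) = 1/17
J(A, S) = 10 - 2*A (J(A, S) = (-5 + A)*(-2) = 10 - 2*A)
U = 50/17 (U = 3 - 1*1/17 = 3 - 1/17 = 50/17 ≈ 2.9412)
U*(J((3 + 4)/(3 + 2), 3) + 294) = 50*((10 - 2*(3 + 4)/(3 + 2)) + 294)/17 = 50*((10 - 14/5) + 294)/17 = 50*(36/5 + 294)/17 = (50/17)*(1506/5) = 15060/17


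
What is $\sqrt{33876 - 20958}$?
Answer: $\sqrt{12918} \approx 113.66$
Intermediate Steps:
$\sqrt{33876 - 20958} = \sqrt{12918}$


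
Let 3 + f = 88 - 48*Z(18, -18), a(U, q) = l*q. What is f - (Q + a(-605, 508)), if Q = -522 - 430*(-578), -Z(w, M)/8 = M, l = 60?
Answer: -285325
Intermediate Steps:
Z(w, M) = -8*M
a(U, q) = 60*q
Q = 248018 (Q = -522 + 248540 = 248018)
f = -6827 (f = -3 + (88 - (-384)*(-18)) = -3 + (88 - 48*144) = -3 + (88 - 6912) = -3 - 6824 = -6827)
f - (Q + a(-605, 508)) = -6827 - (248018 + 60*508) = -6827 - (248018 + 30480) = -6827 - 1*278498 = -6827 - 278498 = -285325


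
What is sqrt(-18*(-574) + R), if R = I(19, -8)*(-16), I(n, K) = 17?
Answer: 2*sqrt(2515) ≈ 100.30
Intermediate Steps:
R = -272 (R = 17*(-16) = -272)
sqrt(-18*(-574) + R) = sqrt(-18*(-574) - 272) = sqrt(10332 - 272) = sqrt(10060) = 2*sqrt(2515)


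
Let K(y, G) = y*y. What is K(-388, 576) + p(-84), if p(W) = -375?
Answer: 150169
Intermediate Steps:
K(y, G) = y²
K(-388, 576) + p(-84) = (-388)² - 375 = 150544 - 375 = 150169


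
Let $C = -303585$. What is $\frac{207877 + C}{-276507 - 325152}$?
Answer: $\frac{95708}{601659} \approx 0.15907$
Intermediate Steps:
$\frac{207877 + C}{-276507 - 325152} = \frac{207877 - 303585}{-276507 - 325152} = - \frac{95708}{-601659} = \left(-95708\right) \left(- \frac{1}{601659}\right) = \frac{95708}{601659}$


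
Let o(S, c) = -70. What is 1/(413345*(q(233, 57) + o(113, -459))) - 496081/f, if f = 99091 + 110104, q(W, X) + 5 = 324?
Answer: -10211619485222/4306191422295 ≈ -2.3714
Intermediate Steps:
q(W, X) = 319 (q(W, X) = -5 + 324 = 319)
f = 209195
1/(413345*(q(233, 57) + o(113, -459))) - 496081/f = 1/(413345*(319 - 70)) - 496081/209195 = (1/413345)/249 - 496081*1/209195 = (1/413345)*(1/249) - 496081/209195 = 1/102922905 - 496081/209195 = -10211619485222/4306191422295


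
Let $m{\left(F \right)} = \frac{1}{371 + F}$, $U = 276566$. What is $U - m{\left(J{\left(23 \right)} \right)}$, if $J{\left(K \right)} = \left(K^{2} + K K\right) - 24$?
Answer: $\frac{388575229}{1405} \approx 2.7657 \cdot 10^{5}$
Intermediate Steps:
$J{\left(K \right)} = -24 + 2 K^{2}$ ($J{\left(K \right)} = \left(K^{2} + K^{2}\right) - 24 = 2 K^{2} - 24 = -24 + 2 K^{2}$)
$U - m{\left(J{\left(23 \right)} \right)} = 276566 - \frac{1}{371 - \left(24 - 2 \cdot 23^{2}\right)} = 276566 - \frac{1}{371 + \left(-24 + 2 \cdot 529\right)} = 276566 - \frac{1}{371 + \left(-24 + 1058\right)} = 276566 - \frac{1}{371 + 1034} = 276566 - \frac{1}{1405} = \frac{388575229}{1405}$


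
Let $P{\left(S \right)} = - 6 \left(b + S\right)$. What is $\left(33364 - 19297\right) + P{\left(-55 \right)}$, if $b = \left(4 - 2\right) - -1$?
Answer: $14379$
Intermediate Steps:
$b = 3$ ($b = 2 + 1 = 3$)
$P{\left(S \right)} = -18 - 6 S$ ($P{\left(S \right)} = - 6 \left(3 + S\right) = -18 - 6 S$)
$\left(33364 - 19297\right) + P{\left(-55 \right)} = \left(33364 - 19297\right) - -312 = 14067 + \left(-18 + 330\right) = 14067 + 312 = 14379$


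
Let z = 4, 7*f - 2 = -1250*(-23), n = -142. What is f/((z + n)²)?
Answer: 2396/11109 ≈ 0.21568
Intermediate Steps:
f = 28752/7 (f = 2/7 + (-1250*(-23))/7 = 2/7 + (⅐)*28750 = 2/7 + 28750/7 = 28752/7 ≈ 4107.4)
f/((z + n)²) = 28752/(7*((4 - 142)²)) = 28752/(7*((-138)²)) = (28752/7)/19044 = (28752/7)*(1/19044) = 2396/11109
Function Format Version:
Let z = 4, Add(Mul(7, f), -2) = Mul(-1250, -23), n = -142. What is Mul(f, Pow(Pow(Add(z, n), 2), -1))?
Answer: Rational(2396, 11109) ≈ 0.21568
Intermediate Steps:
f = Rational(28752, 7) (f = Add(Rational(2, 7), Mul(Rational(1, 7), Mul(-1250, -23))) = Add(Rational(2, 7), Mul(Rational(1, 7), 28750)) = Add(Rational(2, 7), Rational(28750, 7)) = Rational(28752, 7) ≈ 4107.4)
Mul(f, Pow(Pow(Add(z, n), 2), -1)) = Mul(Rational(28752, 7), Pow(Pow(Add(4, -142), 2), -1)) = Mul(Rational(28752, 7), Pow(Pow(-138, 2), -1)) = Mul(Rational(28752, 7), Pow(19044, -1)) = Mul(Rational(28752, 7), Rational(1, 19044)) = Rational(2396, 11109)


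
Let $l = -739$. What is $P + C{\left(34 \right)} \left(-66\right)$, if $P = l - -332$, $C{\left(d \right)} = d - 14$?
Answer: $-1727$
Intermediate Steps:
$C{\left(d \right)} = -14 + d$ ($C{\left(d \right)} = d - 14 = -14 + d$)
$P = -407$ ($P = -739 - -332 = -739 + 332 = -407$)
$P + C{\left(34 \right)} \left(-66\right) = -407 + \left(-14 + 34\right) \left(-66\right) = -407 + 20 \left(-66\right) = -407 - 1320 = -1727$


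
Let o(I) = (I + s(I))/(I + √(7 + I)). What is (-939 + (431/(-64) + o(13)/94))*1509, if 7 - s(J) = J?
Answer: -639616312521/448192 - 10563*√5/7003 ≈ -1.4271e+6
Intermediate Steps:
s(J) = 7 - J
o(I) = 7/(I + √(7 + I)) (o(I) = (I + (7 - I))/(I + √(7 + I)) = 7/(I + √(7 + I)))
(-939 + (431/(-64) + o(13)/94))*1509 = (-939 + (431/(-64) + (7/(13 + √(7 + 13)))/94))*1509 = (-939 + (431*(-1/64) + (7/(13 + √20))*(1/94)))*1509 = (-939 + (-431/64 + (7/(13 + 2*√5))*(1/94)))*1509 = (-939 + (-431/64 + 7/(94*(13 + 2*√5))))*1509 = (-60527/64 + 7/(94*(13 + 2*√5)))*1509 = -91335243/64 + 10563/(94*(13 + 2*√5))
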